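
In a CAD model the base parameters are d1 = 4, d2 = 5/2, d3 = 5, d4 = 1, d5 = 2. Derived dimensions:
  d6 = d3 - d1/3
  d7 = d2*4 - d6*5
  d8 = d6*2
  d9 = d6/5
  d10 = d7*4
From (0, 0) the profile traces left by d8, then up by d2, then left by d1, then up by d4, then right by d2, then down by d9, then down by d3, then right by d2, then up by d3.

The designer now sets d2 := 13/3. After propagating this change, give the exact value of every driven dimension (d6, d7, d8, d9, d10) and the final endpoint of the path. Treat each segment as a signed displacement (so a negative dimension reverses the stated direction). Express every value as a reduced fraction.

Apply edit: d2 := 13/3
  d6 = d3 - d1/3 = 11/3
  d7 = d2*4 - d6*5 = -1
  d8 = d6*2 = 22/3
  d9 = d6/5 = 11/15
  d10 = d7*4 = -4
Walk from origin (0, 0):
  seg 1: left by d8 = 22/3 → (-22/3, 0)
  seg 2: up by d2 = 13/3 → (-22/3, 13/3)
  seg 3: left by d1 = 4 → (-34/3, 13/3)
  seg 4: up by d4 = 1 → (-34/3, 16/3)
  seg 5: right by d2 = 13/3 → (-7, 16/3)
  seg 6: down by d9 = 11/15 → (-7, 23/5)
  seg 7: down by d3 = 5 → (-7, -2/5)
  seg 8: right by d2 = 13/3 → (-8/3, -2/5)
  seg 9: up by d3 = 5 → (-8/3, 23/5)

d6 = 11/3
d7 = -1
d8 = 22/3
d9 = 11/15
d10 = -4
endpoint = (-8/3, 23/5)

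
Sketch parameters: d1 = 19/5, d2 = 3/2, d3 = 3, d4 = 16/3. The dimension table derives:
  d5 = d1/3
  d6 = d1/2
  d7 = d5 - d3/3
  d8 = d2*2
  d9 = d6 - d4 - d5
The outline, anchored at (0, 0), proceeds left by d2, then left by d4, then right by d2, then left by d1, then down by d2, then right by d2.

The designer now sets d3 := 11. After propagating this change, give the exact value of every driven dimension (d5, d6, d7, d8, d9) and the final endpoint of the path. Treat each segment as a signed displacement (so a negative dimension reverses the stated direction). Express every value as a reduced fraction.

Apply edit: d3 := 11
  d5 = d1/3 = 19/15
  d6 = d1/2 = 19/10
  d7 = d5 - d3/3 = -12/5
  d8 = d2*2 = 3
  d9 = d6 - d4 - d5 = -47/10
Walk from origin (0, 0):
  seg 1: left by d2 = 3/2 → (-3/2, 0)
  seg 2: left by d4 = 16/3 → (-41/6, 0)
  seg 3: right by d2 = 3/2 → (-16/3, 0)
  seg 4: left by d1 = 19/5 → (-137/15, 0)
  seg 5: down by d2 = 3/2 → (-137/15, -3/2)
  seg 6: right by d2 = 3/2 → (-229/30, -3/2)

d5 = 19/15
d6 = 19/10
d7 = -12/5
d8 = 3
d9 = -47/10
endpoint = (-229/30, -3/2)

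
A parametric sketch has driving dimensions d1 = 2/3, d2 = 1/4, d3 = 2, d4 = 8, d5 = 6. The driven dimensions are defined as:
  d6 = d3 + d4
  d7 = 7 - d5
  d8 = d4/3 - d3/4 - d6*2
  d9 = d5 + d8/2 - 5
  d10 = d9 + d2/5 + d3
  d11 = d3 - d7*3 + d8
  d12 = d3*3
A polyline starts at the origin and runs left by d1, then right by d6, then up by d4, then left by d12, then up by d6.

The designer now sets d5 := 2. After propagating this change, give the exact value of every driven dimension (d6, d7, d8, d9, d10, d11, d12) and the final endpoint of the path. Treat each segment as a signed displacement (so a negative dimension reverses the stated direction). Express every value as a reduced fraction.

Apply edit: d5 := 2
  d6 = d3 + d4 = 10
  d7 = 7 - d5 = 5
  d8 = d4/3 - d3/4 - d6*2 = -107/6
  d9 = d5 + d8/2 - 5 = -143/12
  d10 = d9 + d2/5 + d3 = -148/15
  d11 = d3 - d7*3 + d8 = -185/6
  d12 = d3*3 = 6
Walk from origin (0, 0):
  seg 1: left by d1 = 2/3 → (-2/3, 0)
  seg 2: right by d6 = 10 → (28/3, 0)
  seg 3: up by d4 = 8 → (28/3, 8)
  seg 4: left by d12 = 6 → (10/3, 8)
  seg 5: up by d6 = 10 → (10/3, 18)

d6 = 10
d7 = 5
d8 = -107/6
d9 = -143/12
d10 = -148/15
d11 = -185/6
d12 = 6
endpoint = (10/3, 18)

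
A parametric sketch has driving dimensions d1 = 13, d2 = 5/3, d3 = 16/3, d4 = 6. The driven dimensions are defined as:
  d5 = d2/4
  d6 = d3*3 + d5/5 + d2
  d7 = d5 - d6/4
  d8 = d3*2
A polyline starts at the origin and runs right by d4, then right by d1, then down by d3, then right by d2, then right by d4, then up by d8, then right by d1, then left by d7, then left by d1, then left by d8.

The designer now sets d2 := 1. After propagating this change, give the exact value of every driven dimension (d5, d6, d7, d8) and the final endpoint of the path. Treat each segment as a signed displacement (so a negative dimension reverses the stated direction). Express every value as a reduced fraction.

d5 = 1/4
d6 = 341/20
d7 = -321/80
d8 = 32/3
endpoint = (4643/240, 16/3)

Apply edit: d2 := 1
  d5 = d2/4 = 1/4
  d6 = d3*3 + d5/5 + d2 = 341/20
  d7 = d5 - d6/4 = -321/80
  d8 = d3*2 = 32/3
Walk from origin (0, 0):
  seg 1: right by d4 = 6 → (6, 0)
  seg 2: right by d1 = 13 → (19, 0)
  seg 3: down by d3 = 16/3 → (19, -16/3)
  seg 4: right by d2 = 1 → (20, -16/3)
  seg 5: right by d4 = 6 → (26, -16/3)
  seg 6: up by d8 = 32/3 → (26, 16/3)
  seg 7: right by d1 = 13 → (39, 16/3)
  seg 8: left by d7 = -321/80 → (3441/80, 16/3)
  seg 9: left by d1 = 13 → (2401/80, 16/3)
  seg 10: left by d8 = 32/3 → (4643/240, 16/3)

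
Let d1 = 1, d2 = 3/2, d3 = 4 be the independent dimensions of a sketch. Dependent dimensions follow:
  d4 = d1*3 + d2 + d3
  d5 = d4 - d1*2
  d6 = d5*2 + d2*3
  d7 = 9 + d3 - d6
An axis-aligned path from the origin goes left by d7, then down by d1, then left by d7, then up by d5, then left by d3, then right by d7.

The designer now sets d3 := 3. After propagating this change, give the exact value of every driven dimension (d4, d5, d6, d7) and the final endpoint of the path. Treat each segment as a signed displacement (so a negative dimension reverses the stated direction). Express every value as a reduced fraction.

d4 = 15/2
d5 = 11/2
d6 = 31/2
d7 = -7/2
endpoint = (1/2, 9/2)

Apply edit: d3 := 3
  d4 = d1*3 + d2 + d3 = 15/2
  d5 = d4 - d1*2 = 11/2
  d6 = d5*2 + d2*3 = 31/2
  d7 = 9 + d3 - d6 = -7/2
Walk from origin (0, 0):
  seg 1: left by d7 = -7/2 → (7/2, 0)
  seg 2: down by d1 = 1 → (7/2, -1)
  seg 3: left by d7 = -7/2 → (7, -1)
  seg 4: up by d5 = 11/2 → (7, 9/2)
  seg 5: left by d3 = 3 → (4, 9/2)
  seg 6: right by d7 = -7/2 → (1/2, 9/2)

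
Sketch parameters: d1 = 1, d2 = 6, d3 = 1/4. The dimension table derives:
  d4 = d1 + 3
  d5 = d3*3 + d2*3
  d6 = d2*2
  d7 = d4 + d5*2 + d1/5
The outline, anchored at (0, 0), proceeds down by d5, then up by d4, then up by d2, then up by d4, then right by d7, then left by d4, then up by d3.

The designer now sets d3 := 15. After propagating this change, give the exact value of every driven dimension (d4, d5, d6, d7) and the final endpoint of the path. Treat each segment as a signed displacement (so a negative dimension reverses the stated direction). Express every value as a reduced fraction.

Apply edit: d3 := 15
  d4 = d1 + 3 = 4
  d5 = d3*3 + d2*3 = 63
  d6 = d2*2 = 12
  d7 = d4 + d5*2 + d1/5 = 651/5
Walk from origin (0, 0):
  seg 1: down by d5 = 63 → (0, -63)
  seg 2: up by d4 = 4 → (0, -59)
  seg 3: up by d2 = 6 → (0, -53)
  seg 4: up by d4 = 4 → (0, -49)
  seg 5: right by d7 = 651/5 → (651/5, -49)
  seg 6: left by d4 = 4 → (631/5, -49)
  seg 7: up by d3 = 15 → (631/5, -34)

d4 = 4
d5 = 63
d6 = 12
d7 = 651/5
endpoint = (631/5, -34)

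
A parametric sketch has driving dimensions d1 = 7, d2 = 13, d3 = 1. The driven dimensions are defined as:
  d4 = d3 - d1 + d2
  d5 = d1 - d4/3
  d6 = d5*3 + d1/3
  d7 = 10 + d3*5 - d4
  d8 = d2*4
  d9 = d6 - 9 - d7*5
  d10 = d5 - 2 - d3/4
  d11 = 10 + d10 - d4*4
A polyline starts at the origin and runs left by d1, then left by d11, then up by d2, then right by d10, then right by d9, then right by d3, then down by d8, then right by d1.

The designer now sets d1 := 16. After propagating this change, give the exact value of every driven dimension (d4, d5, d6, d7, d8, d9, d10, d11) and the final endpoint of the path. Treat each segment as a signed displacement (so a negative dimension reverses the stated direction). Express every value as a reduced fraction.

d4 = -2
d5 = 50/3
d6 = 166/3
d7 = 17
d8 = 52
d9 = -116/3
d10 = 173/12
d11 = 389/12
endpoint = (-167/3, -39)

Apply edit: d1 := 16
  d4 = d3 - d1 + d2 = -2
  d5 = d1 - d4/3 = 50/3
  d6 = d5*3 + d1/3 = 166/3
  d7 = 10 + d3*5 - d4 = 17
  d8 = d2*4 = 52
  d9 = d6 - 9 - d7*5 = -116/3
  d10 = d5 - 2 - d3/4 = 173/12
  d11 = 10 + d10 - d4*4 = 389/12
Walk from origin (0, 0):
  seg 1: left by d1 = 16 → (-16, 0)
  seg 2: left by d11 = 389/12 → (-581/12, 0)
  seg 3: up by d2 = 13 → (-581/12, 13)
  seg 4: right by d10 = 173/12 → (-34, 13)
  seg 5: right by d9 = -116/3 → (-218/3, 13)
  seg 6: right by d3 = 1 → (-215/3, 13)
  seg 7: down by d8 = 52 → (-215/3, -39)
  seg 8: right by d1 = 16 → (-167/3, -39)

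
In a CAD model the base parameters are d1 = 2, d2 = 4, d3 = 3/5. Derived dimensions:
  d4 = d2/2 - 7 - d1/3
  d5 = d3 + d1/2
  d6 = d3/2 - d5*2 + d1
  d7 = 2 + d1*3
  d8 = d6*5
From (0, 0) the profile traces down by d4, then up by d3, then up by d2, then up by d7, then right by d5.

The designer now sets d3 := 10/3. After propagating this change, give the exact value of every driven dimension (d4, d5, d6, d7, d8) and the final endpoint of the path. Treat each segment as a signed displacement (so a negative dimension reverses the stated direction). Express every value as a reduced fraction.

d4 = -17/3
d5 = 13/3
d6 = -5
d7 = 8
d8 = -25
endpoint = (13/3, 21)

Apply edit: d3 := 10/3
  d4 = d2/2 - 7 - d1/3 = -17/3
  d5 = d3 + d1/2 = 13/3
  d6 = d3/2 - d5*2 + d1 = -5
  d7 = 2 + d1*3 = 8
  d8 = d6*5 = -25
Walk from origin (0, 0):
  seg 1: down by d4 = -17/3 → (0, 17/3)
  seg 2: up by d3 = 10/3 → (0, 9)
  seg 3: up by d2 = 4 → (0, 13)
  seg 4: up by d7 = 8 → (0, 21)
  seg 5: right by d5 = 13/3 → (13/3, 21)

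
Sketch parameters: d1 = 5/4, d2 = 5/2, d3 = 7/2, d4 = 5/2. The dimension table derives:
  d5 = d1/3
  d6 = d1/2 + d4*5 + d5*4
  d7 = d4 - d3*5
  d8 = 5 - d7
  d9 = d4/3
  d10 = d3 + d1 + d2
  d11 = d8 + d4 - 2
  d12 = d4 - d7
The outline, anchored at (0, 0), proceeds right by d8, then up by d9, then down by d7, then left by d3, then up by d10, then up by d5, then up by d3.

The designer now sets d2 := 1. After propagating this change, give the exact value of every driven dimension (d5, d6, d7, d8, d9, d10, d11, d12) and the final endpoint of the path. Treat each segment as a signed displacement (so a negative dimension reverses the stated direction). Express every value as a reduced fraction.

d5 = 5/12
d6 = 355/24
d7 = -15
d8 = 20
d9 = 5/6
d10 = 23/4
d11 = 41/2
d12 = 35/2
endpoint = (33/2, 51/2)

Apply edit: d2 := 1
  d5 = d1/3 = 5/12
  d6 = d1/2 + d4*5 + d5*4 = 355/24
  d7 = d4 - d3*5 = -15
  d8 = 5 - d7 = 20
  d9 = d4/3 = 5/6
  d10 = d3 + d1 + d2 = 23/4
  d11 = d8 + d4 - 2 = 41/2
  d12 = d4 - d7 = 35/2
Walk from origin (0, 0):
  seg 1: right by d8 = 20 → (20, 0)
  seg 2: up by d9 = 5/6 → (20, 5/6)
  seg 3: down by d7 = -15 → (20, 95/6)
  seg 4: left by d3 = 7/2 → (33/2, 95/6)
  seg 5: up by d10 = 23/4 → (33/2, 259/12)
  seg 6: up by d5 = 5/12 → (33/2, 22)
  seg 7: up by d3 = 7/2 → (33/2, 51/2)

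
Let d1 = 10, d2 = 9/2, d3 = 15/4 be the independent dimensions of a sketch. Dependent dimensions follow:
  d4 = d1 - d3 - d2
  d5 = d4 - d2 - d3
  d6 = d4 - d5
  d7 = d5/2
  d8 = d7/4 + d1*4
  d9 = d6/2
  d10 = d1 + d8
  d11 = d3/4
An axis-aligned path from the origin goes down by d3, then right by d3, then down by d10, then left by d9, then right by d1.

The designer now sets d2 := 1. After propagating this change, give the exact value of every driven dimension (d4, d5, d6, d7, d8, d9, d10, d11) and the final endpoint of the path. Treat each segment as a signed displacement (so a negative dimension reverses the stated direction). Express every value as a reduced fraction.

d4 = 21/4
d5 = 1/2
d6 = 19/4
d7 = 1/4
d8 = 641/16
d9 = 19/8
d10 = 801/16
d11 = 15/16
endpoint = (91/8, -861/16)

Apply edit: d2 := 1
  d4 = d1 - d3 - d2 = 21/4
  d5 = d4 - d2 - d3 = 1/2
  d6 = d4 - d5 = 19/4
  d7 = d5/2 = 1/4
  d8 = d7/4 + d1*4 = 641/16
  d9 = d6/2 = 19/8
  d10 = d1 + d8 = 801/16
  d11 = d3/4 = 15/16
Walk from origin (0, 0):
  seg 1: down by d3 = 15/4 → (0, -15/4)
  seg 2: right by d3 = 15/4 → (15/4, -15/4)
  seg 3: down by d10 = 801/16 → (15/4, -861/16)
  seg 4: left by d9 = 19/8 → (11/8, -861/16)
  seg 5: right by d1 = 10 → (91/8, -861/16)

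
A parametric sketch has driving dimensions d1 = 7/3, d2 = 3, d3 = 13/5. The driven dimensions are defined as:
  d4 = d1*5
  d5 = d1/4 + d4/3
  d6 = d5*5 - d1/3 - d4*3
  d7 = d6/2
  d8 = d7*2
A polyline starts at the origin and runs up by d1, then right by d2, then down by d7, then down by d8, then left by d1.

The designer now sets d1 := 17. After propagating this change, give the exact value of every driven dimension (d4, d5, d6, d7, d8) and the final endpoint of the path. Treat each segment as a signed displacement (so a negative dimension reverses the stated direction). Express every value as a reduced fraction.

d4 = 85
d5 = 391/12
d6 = -391/4
d7 = -391/8
d8 = -391/4
endpoint = (-14, 1309/8)

Apply edit: d1 := 17
  d4 = d1*5 = 85
  d5 = d1/4 + d4/3 = 391/12
  d6 = d5*5 - d1/3 - d4*3 = -391/4
  d7 = d6/2 = -391/8
  d8 = d7*2 = -391/4
Walk from origin (0, 0):
  seg 1: up by d1 = 17 → (0, 17)
  seg 2: right by d2 = 3 → (3, 17)
  seg 3: down by d7 = -391/8 → (3, 527/8)
  seg 4: down by d8 = -391/4 → (3, 1309/8)
  seg 5: left by d1 = 17 → (-14, 1309/8)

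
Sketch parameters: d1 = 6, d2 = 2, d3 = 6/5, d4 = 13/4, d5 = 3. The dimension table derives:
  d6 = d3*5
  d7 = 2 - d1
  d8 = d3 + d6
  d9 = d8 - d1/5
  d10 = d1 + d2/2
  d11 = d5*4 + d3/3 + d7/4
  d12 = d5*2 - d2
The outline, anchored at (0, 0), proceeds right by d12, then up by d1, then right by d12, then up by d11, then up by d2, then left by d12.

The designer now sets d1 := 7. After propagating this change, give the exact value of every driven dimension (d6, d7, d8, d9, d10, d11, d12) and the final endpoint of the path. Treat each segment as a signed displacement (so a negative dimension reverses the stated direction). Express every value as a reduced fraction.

Apply edit: d1 := 7
  d6 = d3*5 = 6
  d7 = 2 - d1 = -5
  d8 = d3 + d6 = 36/5
  d9 = d8 - d1/5 = 29/5
  d10 = d1 + d2/2 = 8
  d11 = d5*4 + d3/3 + d7/4 = 223/20
  d12 = d5*2 - d2 = 4
Walk from origin (0, 0):
  seg 1: right by d12 = 4 → (4, 0)
  seg 2: up by d1 = 7 → (4, 7)
  seg 3: right by d12 = 4 → (8, 7)
  seg 4: up by d11 = 223/20 → (8, 363/20)
  seg 5: up by d2 = 2 → (8, 403/20)
  seg 6: left by d12 = 4 → (4, 403/20)

d6 = 6
d7 = -5
d8 = 36/5
d9 = 29/5
d10 = 8
d11 = 223/20
d12 = 4
endpoint = (4, 403/20)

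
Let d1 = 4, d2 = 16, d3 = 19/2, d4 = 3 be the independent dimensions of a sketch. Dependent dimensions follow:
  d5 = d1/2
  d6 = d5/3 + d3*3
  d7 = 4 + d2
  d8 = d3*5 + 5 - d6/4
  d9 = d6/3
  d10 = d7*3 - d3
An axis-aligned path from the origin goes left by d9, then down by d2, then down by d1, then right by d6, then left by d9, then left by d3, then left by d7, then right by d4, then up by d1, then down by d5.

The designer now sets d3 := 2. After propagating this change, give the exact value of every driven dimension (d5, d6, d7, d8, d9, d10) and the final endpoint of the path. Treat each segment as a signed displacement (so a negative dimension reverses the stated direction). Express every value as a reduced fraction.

Apply edit: d3 := 2
  d5 = d1/2 = 2
  d6 = d5/3 + d3*3 = 20/3
  d7 = 4 + d2 = 20
  d8 = d3*5 + 5 - d6/4 = 40/3
  d9 = d6/3 = 20/9
  d10 = d7*3 - d3 = 58
Walk from origin (0, 0):
  seg 1: left by d9 = 20/9 → (-20/9, 0)
  seg 2: down by d2 = 16 → (-20/9, -16)
  seg 3: down by d1 = 4 → (-20/9, -20)
  seg 4: right by d6 = 20/3 → (40/9, -20)
  seg 5: left by d9 = 20/9 → (20/9, -20)
  seg 6: left by d3 = 2 → (2/9, -20)
  seg 7: left by d7 = 20 → (-178/9, -20)
  seg 8: right by d4 = 3 → (-151/9, -20)
  seg 9: up by d1 = 4 → (-151/9, -16)
  seg 10: down by d5 = 2 → (-151/9, -18)

d5 = 2
d6 = 20/3
d7 = 20
d8 = 40/3
d9 = 20/9
d10 = 58
endpoint = (-151/9, -18)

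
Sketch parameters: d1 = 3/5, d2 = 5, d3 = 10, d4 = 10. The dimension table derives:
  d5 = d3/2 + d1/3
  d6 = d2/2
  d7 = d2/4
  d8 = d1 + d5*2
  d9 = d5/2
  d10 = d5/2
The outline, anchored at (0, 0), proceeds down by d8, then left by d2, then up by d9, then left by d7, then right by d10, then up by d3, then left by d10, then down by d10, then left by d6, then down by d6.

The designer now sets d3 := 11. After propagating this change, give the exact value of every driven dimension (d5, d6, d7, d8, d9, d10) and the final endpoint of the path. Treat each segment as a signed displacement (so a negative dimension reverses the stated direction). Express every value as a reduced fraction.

d5 = 57/10
d6 = 5/2
d7 = 5/4
d8 = 12
d9 = 57/20
d10 = 57/20
endpoint = (-35/4, -7/2)

Apply edit: d3 := 11
  d5 = d3/2 + d1/3 = 57/10
  d6 = d2/2 = 5/2
  d7 = d2/4 = 5/4
  d8 = d1 + d5*2 = 12
  d9 = d5/2 = 57/20
  d10 = d5/2 = 57/20
Walk from origin (0, 0):
  seg 1: down by d8 = 12 → (0, -12)
  seg 2: left by d2 = 5 → (-5, -12)
  seg 3: up by d9 = 57/20 → (-5, -183/20)
  seg 4: left by d7 = 5/4 → (-25/4, -183/20)
  seg 5: right by d10 = 57/20 → (-17/5, -183/20)
  seg 6: up by d3 = 11 → (-17/5, 37/20)
  seg 7: left by d10 = 57/20 → (-25/4, 37/20)
  seg 8: down by d10 = 57/20 → (-25/4, -1)
  seg 9: left by d6 = 5/2 → (-35/4, -1)
  seg 10: down by d6 = 5/2 → (-35/4, -7/2)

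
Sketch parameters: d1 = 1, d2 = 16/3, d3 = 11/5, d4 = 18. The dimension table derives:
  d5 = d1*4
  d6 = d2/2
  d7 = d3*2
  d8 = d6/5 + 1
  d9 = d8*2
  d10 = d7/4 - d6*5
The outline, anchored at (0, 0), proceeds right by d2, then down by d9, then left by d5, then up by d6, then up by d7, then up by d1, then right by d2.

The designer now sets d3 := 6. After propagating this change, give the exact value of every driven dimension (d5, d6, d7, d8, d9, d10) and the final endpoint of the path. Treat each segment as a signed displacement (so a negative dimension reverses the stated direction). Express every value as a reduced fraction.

Apply edit: d3 := 6
  d5 = d1*4 = 4
  d6 = d2/2 = 8/3
  d7 = d3*2 = 12
  d8 = d6/5 + 1 = 23/15
  d9 = d8*2 = 46/15
  d10 = d7/4 - d6*5 = -31/3
Walk from origin (0, 0):
  seg 1: right by d2 = 16/3 → (16/3, 0)
  seg 2: down by d9 = 46/15 → (16/3, -46/15)
  seg 3: left by d5 = 4 → (4/3, -46/15)
  seg 4: up by d6 = 8/3 → (4/3, -2/5)
  seg 5: up by d7 = 12 → (4/3, 58/5)
  seg 6: up by d1 = 1 → (4/3, 63/5)
  seg 7: right by d2 = 16/3 → (20/3, 63/5)

d5 = 4
d6 = 8/3
d7 = 12
d8 = 23/15
d9 = 46/15
d10 = -31/3
endpoint = (20/3, 63/5)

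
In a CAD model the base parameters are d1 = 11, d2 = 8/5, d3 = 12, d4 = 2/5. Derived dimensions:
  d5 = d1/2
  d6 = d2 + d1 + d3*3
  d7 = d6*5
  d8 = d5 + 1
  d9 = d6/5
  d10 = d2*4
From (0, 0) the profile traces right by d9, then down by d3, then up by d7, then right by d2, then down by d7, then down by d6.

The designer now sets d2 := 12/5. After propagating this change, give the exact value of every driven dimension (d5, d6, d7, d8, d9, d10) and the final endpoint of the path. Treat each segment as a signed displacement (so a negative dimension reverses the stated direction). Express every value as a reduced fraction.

d5 = 11/2
d6 = 247/5
d7 = 247
d8 = 13/2
d9 = 247/25
d10 = 48/5
endpoint = (307/25, -307/5)

Apply edit: d2 := 12/5
  d5 = d1/2 = 11/2
  d6 = d2 + d1 + d3*3 = 247/5
  d7 = d6*5 = 247
  d8 = d5 + 1 = 13/2
  d9 = d6/5 = 247/25
  d10 = d2*4 = 48/5
Walk from origin (0, 0):
  seg 1: right by d9 = 247/25 → (247/25, 0)
  seg 2: down by d3 = 12 → (247/25, -12)
  seg 3: up by d7 = 247 → (247/25, 235)
  seg 4: right by d2 = 12/5 → (307/25, 235)
  seg 5: down by d7 = 247 → (307/25, -12)
  seg 6: down by d6 = 247/5 → (307/25, -307/5)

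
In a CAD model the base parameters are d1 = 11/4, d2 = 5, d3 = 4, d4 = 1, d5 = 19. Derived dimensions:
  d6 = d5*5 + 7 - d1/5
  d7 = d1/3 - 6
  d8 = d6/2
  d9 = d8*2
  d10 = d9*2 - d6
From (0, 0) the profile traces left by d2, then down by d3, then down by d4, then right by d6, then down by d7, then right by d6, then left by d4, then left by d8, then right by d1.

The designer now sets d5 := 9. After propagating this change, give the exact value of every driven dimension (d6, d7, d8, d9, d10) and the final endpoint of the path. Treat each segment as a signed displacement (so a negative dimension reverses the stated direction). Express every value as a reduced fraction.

d6 = 1029/20
d7 = -61/12
d8 = 1029/40
d9 = 1029/20
d10 = 1029/20
endpoint = (2957/40, 1/12)

Apply edit: d5 := 9
  d6 = d5*5 + 7 - d1/5 = 1029/20
  d7 = d1/3 - 6 = -61/12
  d8 = d6/2 = 1029/40
  d9 = d8*2 = 1029/20
  d10 = d9*2 - d6 = 1029/20
Walk from origin (0, 0):
  seg 1: left by d2 = 5 → (-5, 0)
  seg 2: down by d3 = 4 → (-5, -4)
  seg 3: down by d4 = 1 → (-5, -5)
  seg 4: right by d6 = 1029/20 → (929/20, -5)
  seg 5: down by d7 = -61/12 → (929/20, 1/12)
  seg 6: right by d6 = 1029/20 → (979/10, 1/12)
  seg 7: left by d4 = 1 → (969/10, 1/12)
  seg 8: left by d8 = 1029/40 → (2847/40, 1/12)
  seg 9: right by d1 = 11/4 → (2957/40, 1/12)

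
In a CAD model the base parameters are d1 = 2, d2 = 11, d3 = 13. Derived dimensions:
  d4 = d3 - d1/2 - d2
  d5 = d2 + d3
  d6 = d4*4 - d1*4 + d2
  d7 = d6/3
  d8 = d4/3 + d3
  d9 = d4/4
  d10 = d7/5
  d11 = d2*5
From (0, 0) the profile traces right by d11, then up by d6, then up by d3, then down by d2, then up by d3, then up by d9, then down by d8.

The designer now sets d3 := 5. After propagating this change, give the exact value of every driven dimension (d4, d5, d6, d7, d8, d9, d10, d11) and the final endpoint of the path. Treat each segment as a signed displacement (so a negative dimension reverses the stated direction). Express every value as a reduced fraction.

Apply edit: d3 := 5
  d4 = d3 - d1/2 - d2 = -7
  d5 = d2 + d3 = 16
  d6 = d4*4 - d1*4 + d2 = -25
  d7 = d6/3 = -25/3
  d8 = d4/3 + d3 = 8/3
  d9 = d4/4 = -7/4
  d10 = d7/5 = -5/3
  d11 = d2*5 = 55
Walk from origin (0, 0):
  seg 1: right by d11 = 55 → (55, 0)
  seg 2: up by d6 = -25 → (55, -25)
  seg 3: up by d3 = 5 → (55, -20)
  seg 4: down by d2 = 11 → (55, -31)
  seg 5: up by d3 = 5 → (55, -26)
  seg 6: up by d9 = -7/4 → (55, -111/4)
  seg 7: down by d8 = 8/3 → (55, -365/12)

d4 = -7
d5 = 16
d6 = -25
d7 = -25/3
d8 = 8/3
d9 = -7/4
d10 = -5/3
d11 = 55
endpoint = (55, -365/12)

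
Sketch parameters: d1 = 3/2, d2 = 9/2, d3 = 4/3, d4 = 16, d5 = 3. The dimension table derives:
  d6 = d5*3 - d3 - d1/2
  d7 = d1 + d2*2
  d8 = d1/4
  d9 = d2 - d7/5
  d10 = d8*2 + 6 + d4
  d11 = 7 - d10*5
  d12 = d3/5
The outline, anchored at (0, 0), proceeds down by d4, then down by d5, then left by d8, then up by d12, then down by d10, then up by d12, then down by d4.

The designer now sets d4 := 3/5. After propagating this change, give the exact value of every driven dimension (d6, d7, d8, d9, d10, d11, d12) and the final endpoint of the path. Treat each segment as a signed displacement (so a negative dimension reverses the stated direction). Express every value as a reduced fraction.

d6 = 83/12
d7 = 21/2
d8 = 3/8
d9 = 12/5
d10 = 147/20
d11 = -119/4
d12 = 4/15
endpoint = (-3/8, -661/60)

Apply edit: d4 := 3/5
  d6 = d5*3 - d3 - d1/2 = 83/12
  d7 = d1 + d2*2 = 21/2
  d8 = d1/4 = 3/8
  d9 = d2 - d7/5 = 12/5
  d10 = d8*2 + 6 + d4 = 147/20
  d11 = 7 - d10*5 = -119/4
  d12 = d3/5 = 4/15
Walk from origin (0, 0):
  seg 1: down by d4 = 3/5 → (0, -3/5)
  seg 2: down by d5 = 3 → (0, -18/5)
  seg 3: left by d8 = 3/8 → (-3/8, -18/5)
  seg 4: up by d12 = 4/15 → (-3/8, -10/3)
  seg 5: down by d10 = 147/20 → (-3/8, -641/60)
  seg 6: up by d12 = 4/15 → (-3/8, -125/12)
  seg 7: down by d4 = 3/5 → (-3/8, -661/60)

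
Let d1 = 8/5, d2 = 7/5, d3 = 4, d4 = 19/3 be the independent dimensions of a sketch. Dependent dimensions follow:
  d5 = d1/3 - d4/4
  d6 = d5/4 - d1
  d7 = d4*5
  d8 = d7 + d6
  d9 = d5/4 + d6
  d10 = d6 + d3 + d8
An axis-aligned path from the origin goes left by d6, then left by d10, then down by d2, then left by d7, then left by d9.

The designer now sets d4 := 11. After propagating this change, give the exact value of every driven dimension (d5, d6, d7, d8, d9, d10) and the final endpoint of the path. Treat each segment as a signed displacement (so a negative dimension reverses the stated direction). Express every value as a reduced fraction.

Apply edit: d4 := 11
  d5 = d1/3 - d4/4 = -133/60
  d6 = d5/4 - d1 = -517/240
  d7 = d4*5 = 55
  d8 = d7 + d6 = 12683/240
  d9 = d5/4 + d6 = -65/24
  d10 = d6 + d3 + d8 = 6563/120
Walk from origin (0, 0):
  seg 1: left by d6 = -517/240 → (517/240, 0)
  seg 2: left by d10 = 6563/120 → (-4203/80, 0)
  seg 3: down by d2 = 7/5 → (-4203/80, -7/5)
  seg 4: left by d7 = 55 → (-8603/80, -7/5)
  seg 5: left by d9 = -65/24 → (-25159/240, -7/5)

d5 = -133/60
d6 = -517/240
d7 = 55
d8 = 12683/240
d9 = -65/24
d10 = 6563/120
endpoint = (-25159/240, -7/5)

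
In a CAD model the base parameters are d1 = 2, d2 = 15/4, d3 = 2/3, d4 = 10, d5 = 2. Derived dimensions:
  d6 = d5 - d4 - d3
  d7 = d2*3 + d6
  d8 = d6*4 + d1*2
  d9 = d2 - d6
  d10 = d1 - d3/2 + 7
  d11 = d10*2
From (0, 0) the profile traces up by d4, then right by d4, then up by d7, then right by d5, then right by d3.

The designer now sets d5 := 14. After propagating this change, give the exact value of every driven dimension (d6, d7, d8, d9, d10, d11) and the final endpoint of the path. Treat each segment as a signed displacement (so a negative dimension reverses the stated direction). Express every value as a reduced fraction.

Apply edit: d5 := 14
  d6 = d5 - d4 - d3 = 10/3
  d7 = d2*3 + d6 = 175/12
  d8 = d6*4 + d1*2 = 52/3
  d9 = d2 - d6 = 5/12
  d10 = d1 - d3/2 + 7 = 26/3
  d11 = d10*2 = 52/3
Walk from origin (0, 0):
  seg 1: up by d4 = 10 → (0, 10)
  seg 2: right by d4 = 10 → (10, 10)
  seg 3: up by d7 = 175/12 → (10, 295/12)
  seg 4: right by d5 = 14 → (24, 295/12)
  seg 5: right by d3 = 2/3 → (74/3, 295/12)

d6 = 10/3
d7 = 175/12
d8 = 52/3
d9 = 5/12
d10 = 26/3
d11 = 52/3
endpoint = (74/3, 295/12)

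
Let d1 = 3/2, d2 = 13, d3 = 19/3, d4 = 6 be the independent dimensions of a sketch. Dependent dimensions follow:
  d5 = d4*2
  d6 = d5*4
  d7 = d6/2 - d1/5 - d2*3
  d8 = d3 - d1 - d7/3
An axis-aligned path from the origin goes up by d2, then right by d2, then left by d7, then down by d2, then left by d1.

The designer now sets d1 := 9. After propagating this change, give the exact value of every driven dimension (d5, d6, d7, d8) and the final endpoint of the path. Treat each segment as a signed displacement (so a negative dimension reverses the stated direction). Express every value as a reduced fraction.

Apply edit: d1 := 9
  d5 = d4*2 = 12
  d6 = d5*4 = 48
  d7 = d6/2 - d1/5 - d2*3 = -84/5
  d8 = d3 - d1 - d7/3 = 44/15
Walk from origin (0, 0):
  seg 1: up by d2 = 13 → (0, 13)
  seg 2: right by d2 = 13 → (13, 13)
  seg 3: left by d7 = -84/5 → (149/5, 13)
  seg 4: down by d2 = 13 → (149/5, 0)
  seg 5: left by d1 = 9 → (104/5, 0)

d5 = 12
d6 = 48
d7 = -84/5
d8 = 44/15
endpoint = (104/5, 0)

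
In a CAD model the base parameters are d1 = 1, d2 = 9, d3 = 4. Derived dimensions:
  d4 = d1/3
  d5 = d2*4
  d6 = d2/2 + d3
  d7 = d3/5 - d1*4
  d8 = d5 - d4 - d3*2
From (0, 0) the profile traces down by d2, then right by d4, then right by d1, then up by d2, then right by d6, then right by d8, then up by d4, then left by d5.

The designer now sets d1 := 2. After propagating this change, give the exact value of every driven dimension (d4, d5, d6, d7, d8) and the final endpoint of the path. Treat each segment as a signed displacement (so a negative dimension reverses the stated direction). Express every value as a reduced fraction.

d4 = 2/3
d5 = 36
d6 = 17/2
d7 = -36/5
d8 = 82/3
endpoint = (5/2, 2/3)

Apply edit: d1 := 2
  d4 = d1/3 = 2/3
  d5 = d2*4 = 36
  d6 = d2/2 + d3 = 17/2
  d7 = d3/5 - d1*4 = -36/5
  d8 = d5 - d4 - d3*2 = 82/3
Walk from origin (0, 0):
  seg 1: down by d2 = 9 → (0, -9)
  seg 2: right by d4 = 2/3 → (2/3, -9)
  seg 3: right by d1 = 2 → (8/3, -9)
  seg 4: up by d2 = 9 → (8/3, 0)
  seg 5: right by d6 = 17/2 → (67/6, 0)
  seg 6: right by d8 = 82/3 → (77/2, 0)
  seg 7: up by d4 = 2/3 → (77/2, 2/3)
  seg 8: left by d5 = 36 → (5/2, 2/3)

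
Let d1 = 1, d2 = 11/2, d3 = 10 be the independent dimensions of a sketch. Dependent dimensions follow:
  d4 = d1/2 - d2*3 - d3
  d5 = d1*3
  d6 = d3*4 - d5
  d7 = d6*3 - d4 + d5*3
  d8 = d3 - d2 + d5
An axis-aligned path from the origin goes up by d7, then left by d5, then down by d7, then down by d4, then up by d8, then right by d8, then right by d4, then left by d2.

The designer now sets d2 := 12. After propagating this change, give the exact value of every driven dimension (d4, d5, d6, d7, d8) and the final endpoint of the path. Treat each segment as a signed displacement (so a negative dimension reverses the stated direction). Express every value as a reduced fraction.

Apply edit: d2 := 12
  d4 = d1/2 - d2*3 - d3 = -91/2
  d5 = d1*3 = 3
  d6 = d3*4 - d5 = 37
  d7 = d6*3 - d4 + d5*3 = 331/2
  d8 = d3 - d2 + d5 = 1
Walk from origin (0, 0):
  seg 1: up by d7 = 331/2 → (0, 331/2)
  seg 2: left by d5 = 3 → (-3, 331/2)
  seg 3: down by d7 = 331/2 → (-3, 0)
  seg 4: down by d4 = -91/2 → (-3, 91/2)
  seg 5: up by d8 = 1 → (-3, 93/2)
  seg 6: right by d8 = 1 → (-2, 93/2)
  seg 7: right by d4 = -91/2 → (-95/2, 93/2)
  seg 8: left by d2 = 12 → (-119/2, 93/2)

d4 = -91/2
d5 = 3
d6 = 37
d7 = 331/2
d8 = 1
endpoint = (-119/2, 93/2)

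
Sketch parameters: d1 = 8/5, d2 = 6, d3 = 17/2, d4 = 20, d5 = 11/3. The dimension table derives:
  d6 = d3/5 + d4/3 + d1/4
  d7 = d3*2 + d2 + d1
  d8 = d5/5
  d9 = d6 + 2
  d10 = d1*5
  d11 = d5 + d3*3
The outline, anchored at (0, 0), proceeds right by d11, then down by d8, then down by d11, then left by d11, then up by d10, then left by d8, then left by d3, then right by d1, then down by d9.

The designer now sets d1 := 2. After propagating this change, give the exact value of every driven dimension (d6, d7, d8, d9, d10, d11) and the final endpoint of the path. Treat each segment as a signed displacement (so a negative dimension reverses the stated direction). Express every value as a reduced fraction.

Apply edit: d1 := 2
  d6 = d3/5 + d4/3 + d1/4 = 133/15
  d7 = d3*2 + d2 + d1 = 25
  d8 = d5/5 = 11/15
  d9 = d6 + 2 = 163/15
  d10 = d1*5 = 10
  d11 = d5 + d3*3 = 175/6
Walk from origin (0, 0):
  seg 1: right by d11 = 175/6 → (175/6, 0)
  seg 2: down by d8 = 11/15 → (175/6, -11/15)
  seg 3: down by d11 = 175/6 → (175/6, -299/10)
  seg 4: left by d11 = 175/6 → (0, -299/10)
  seg 5: up by d10 = 10 → (0, -199/10)
  seg 6: left by d8 = 11/15 → (-11/15, -199/10)
  seg 7: left by d3 = 17/2 → (-277/30, -199/10)
  seg 8: right by d1 = 2 → (-217/30, -199/10)
  seg 9: down by d9 = 163/15 → (-217/30, -923/30)

d6 = 133/15
d7 = 25
d8 = 11/15
d9 = 163/15
d10 = 10
d11 = 175/6
endpoint = (-217/30, -923/30)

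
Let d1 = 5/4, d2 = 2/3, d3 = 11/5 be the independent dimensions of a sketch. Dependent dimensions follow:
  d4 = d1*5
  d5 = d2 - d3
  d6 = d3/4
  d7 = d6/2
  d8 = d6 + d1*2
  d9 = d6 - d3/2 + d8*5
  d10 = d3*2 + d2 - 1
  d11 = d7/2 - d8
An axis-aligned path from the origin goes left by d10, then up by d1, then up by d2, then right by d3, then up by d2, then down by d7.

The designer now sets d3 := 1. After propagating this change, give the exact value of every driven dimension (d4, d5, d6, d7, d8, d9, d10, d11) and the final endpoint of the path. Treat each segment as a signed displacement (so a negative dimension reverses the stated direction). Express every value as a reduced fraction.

Apply edit: d3 := 1
  d4 = d1*5 = 25/4
  d5 = d2 - d3 = -1/3
  d6 = d3/4 = 1/4
  d7 = d6/2 = 1/8
  d8 = d6 + d1*2 = 11/4
  d9 = d6 - d3/2 + d8*5 = 27/2
  d10 = d3*2 + d2 - 1 = 5/3
  d11 = d7/2 - d8 = -43/16
Walk from origin (0, 0):
  seg 1: left by d10 = 5/3 → (-5/3, 0)
  seg 2: up by d1 = 5/4 → (-5/3, 5/4)
  seg 3: up by d2 = 2/3 → (-5/3, 23/12)
  seg 4: right by d3 = 1 → (-2/3, 23/12)
  seg 5: up by d2 = 2/3 → (-2/3, 31/12)
  seg 6: down by d7 = 1/8 → (-2/3, 59/24)

d4 = 25/4
d5 = -1/3
d6 = 1/4
d7 = 1/8
d8 = 11/4
d9 = 27/2
d10 = 5/3
d11 = -43/16
endpoint = (-2/3, 59/24)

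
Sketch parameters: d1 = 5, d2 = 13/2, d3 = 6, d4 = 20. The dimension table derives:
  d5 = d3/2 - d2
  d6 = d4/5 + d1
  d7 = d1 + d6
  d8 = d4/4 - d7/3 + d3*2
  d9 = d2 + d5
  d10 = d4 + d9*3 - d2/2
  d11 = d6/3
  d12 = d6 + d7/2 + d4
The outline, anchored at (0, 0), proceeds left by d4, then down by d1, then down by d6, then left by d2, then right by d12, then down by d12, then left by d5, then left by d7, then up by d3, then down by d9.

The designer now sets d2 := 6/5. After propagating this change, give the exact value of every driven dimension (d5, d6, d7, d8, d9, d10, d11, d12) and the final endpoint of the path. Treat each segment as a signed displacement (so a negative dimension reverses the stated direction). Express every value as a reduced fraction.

d5 = 9/5
d6 = 9
d7 = 14
d8 = 37/3
d9 = 3
d10 = 142/5
d11 = 3
d12 = 36
endpoint = (-1, -47)

Apply edit: d2 := 6/5
  d5 = d3/2 - d2 = 9/5
  d6 = d4/5 + d1 = 9
  d7 = d1 + d6 = 14
  d8 = d4/4 - d7/3 + d3*2 = 37/3
  d9 = d2 + d5 = 3
  d10 = d4 + d9*3 - d2/2 = 142/5
  d11 = d6/3 = 3
  d12 = d6 + d7/2 + d4 = 36
Walk from origin (0, 0):
  seg 1: left by d4 = 20 → (-20, 0)
  seg 2: down by d1 = 5 → (-20, -5)
  seg 3: down by d6 = 9 → (-20, -14)
  seg 4: left by d2 = 6/5 → (-106/5, -14)
  seg 5: right by d12 = 36 → (74/5, -14)
  seg 6: down by d12 = 36 → (74/5, -50)
  seg 7: left by d5 = 9/5 → (13, -50)
  seg 8: left by d7 = 14 → (-1, -50)
  seg 9: up by d3 = 6 → (-1, -44)
  seg 10: down by d9 = 3 → (-1, -47)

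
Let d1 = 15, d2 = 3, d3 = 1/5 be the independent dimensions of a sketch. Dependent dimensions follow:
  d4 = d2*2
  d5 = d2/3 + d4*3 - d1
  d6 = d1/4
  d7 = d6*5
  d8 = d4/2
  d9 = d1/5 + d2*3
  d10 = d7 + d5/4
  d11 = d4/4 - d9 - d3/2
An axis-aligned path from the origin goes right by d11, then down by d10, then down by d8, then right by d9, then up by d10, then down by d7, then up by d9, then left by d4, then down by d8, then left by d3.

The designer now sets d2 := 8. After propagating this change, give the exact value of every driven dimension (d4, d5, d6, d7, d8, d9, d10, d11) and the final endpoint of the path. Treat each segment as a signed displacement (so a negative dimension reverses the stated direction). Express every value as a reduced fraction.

d4 = 16
d5 = 107/3
d6 = 15/4
d7 = 75/4
d8 = 8
d9 = 27
d10 = 83/3
d11 = -231/10
endpoint = (-123/10, -31/4)

Apply edit: d2 := 8
  d4 = d2*2 = 16
  d5 = d2/3 + d4*3 - d1 = 107/3
  d6 = d1/4 = 15/4
  d7 = d6*5 = 75/4
  d8 = d4/2 = 8
  d9 = d1/5 + d2*3 = 27
  d10 = d7 + d5/4 = 83/3
  d11 = d4/4 - d9 - d3/2 = -231/10
Walk from origin (0, 0):
  seg 1: right by d11 = -231/10 → (-231/10, 0)
  seg 2: down by d10 = 83/3 → (-231/10, -83/3)
  seg 3: down by d8 = 8 → (-231/10, -107/3)
  seg 4: right by d9 = 27 → (39/10, -107/3)
  seg 5: up by d10 = 83/3 → (39/10, -8)
  seg 6: down by d7 = 75/4 → (39/10, -107/4)
  seg 7: up by d9 = 27 → (39/10, 1/4)
  seg 8: left by d4 = 16 → (-121/10, 1/4)
  seg 9: down by d8 = 8 → (-121/10, -31/4)
  seg 10: left by d3 = 1/5 → (-123/10, -31/4)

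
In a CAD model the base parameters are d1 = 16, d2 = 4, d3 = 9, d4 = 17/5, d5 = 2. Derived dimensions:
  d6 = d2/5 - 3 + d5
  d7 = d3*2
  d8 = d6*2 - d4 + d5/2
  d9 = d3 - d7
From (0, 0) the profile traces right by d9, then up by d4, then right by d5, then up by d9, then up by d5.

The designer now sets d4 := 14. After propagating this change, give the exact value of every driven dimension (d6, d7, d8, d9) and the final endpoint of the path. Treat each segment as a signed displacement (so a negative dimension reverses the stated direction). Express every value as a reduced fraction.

d6 = -1/5
d7 = 18
d8 = -67/5
d9 = -9
endpoint = (-7, 7)

Apply edit: d4 := 14
  d6 = d2/5 - 3 + d5 = -1/5
  d7 = d3*2 = 18
  d8 = d6*2 - d4 + d5/2 = -67/5
  d9 = d3 - d7 = -9
Walk from origin (0, 0):
  seg 1: right by d9 = -9 → (-9, 0)
  seg 2: up by d4 = 14 → (-9, 14)
  seg 3: right by d5 = 2 → (-7, 14)
  seg 4: up by d9 = -9 → (-7, 5)
  seg 5: up by d5 = 2 → (-7, 7)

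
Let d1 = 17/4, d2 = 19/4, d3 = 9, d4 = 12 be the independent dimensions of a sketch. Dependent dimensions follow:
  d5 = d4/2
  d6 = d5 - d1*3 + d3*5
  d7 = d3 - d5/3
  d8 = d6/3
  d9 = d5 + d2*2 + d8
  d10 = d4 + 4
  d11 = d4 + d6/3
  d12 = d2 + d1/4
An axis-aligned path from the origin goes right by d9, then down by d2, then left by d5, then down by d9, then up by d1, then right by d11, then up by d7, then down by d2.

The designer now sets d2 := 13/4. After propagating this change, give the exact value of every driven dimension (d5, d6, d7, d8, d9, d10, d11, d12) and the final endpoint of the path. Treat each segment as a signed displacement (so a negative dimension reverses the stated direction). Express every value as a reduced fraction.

Apply edit: d2 := 13/4
  d5 = d4/2 = 6
  d6 = d5 - d1*3 + d3*5 = 153/4
  d7 = d3 - d5/3 = 7
  d8 = d6/3 = 51/4
  d9 = d5 + d2*2 + d8 = 101/4
  d10 = d4 + 4 = 16
  d11 = d4 + d6/3 = 99/4
  d12 = d2 + d1/4 = 69/16
Walk from origin (0, 0):
  seg 1: right by d9 = 101/4 → (101/4, 0)
  seg 2: down by d2 = 13/4 → (101/4, -13/4)
  seg 3: left by d5 = 6 → (77/4, -13/4)
  seg 4: down by d9 = 101/4 → (77/4, -57/2)
  seg 5: up by d1 = 17/4 → (77/4, -97/4)
  seg 6: right by d11 = 99/4 → (44, -97/4)
  seg 7: up by d7 = 7 → (44, -69/4)
  seg 8: down by d2 = 13/4 → (44, -41/2)

d5 = 6
d6 = 153/4
d7 = 7
d8 = 51/4
d9 = 101/4
d10 = 16
d11 = 99/4
d12 = 69/16
endpoint = (44, -41/2)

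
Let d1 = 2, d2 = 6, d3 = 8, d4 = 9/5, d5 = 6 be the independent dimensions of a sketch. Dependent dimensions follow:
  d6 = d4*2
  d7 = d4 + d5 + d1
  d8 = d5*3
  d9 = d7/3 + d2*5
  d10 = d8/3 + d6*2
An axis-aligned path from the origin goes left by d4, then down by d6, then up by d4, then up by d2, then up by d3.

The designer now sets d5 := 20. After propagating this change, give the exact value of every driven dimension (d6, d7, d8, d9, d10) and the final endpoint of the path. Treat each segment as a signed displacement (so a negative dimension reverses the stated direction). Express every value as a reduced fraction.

Apply edit: d5 := 20
  d6 = d4*2 = 18/5
  d7 = d4 + d5 + d1 = 119/5
  d8 = d5*3 = 60
  d9 = d7/3 + d2*5 = 569/15
  d10 = d8/3 + d6*2 = 136/5
Walk from origin (0, 0):
  seg 1: left by d4 = 9/5 → (-9/5, 0)
  seg 2: down by d6 = 18/5 → (-9/5, -18/5)
  seg 3: up by d4 = 9/5 → (-9/5, -9/5)
  seg 4: up by d2 = 6 → (-9/5, 21/5)
  seg 5: up by d3 = 8 → (-9/5, 61/5)

d6 = 18/5
d7 = 119/5
d8 = 60
d9 = 569/15
d10 = 136/5
endpoint = (-9/5, 61/5)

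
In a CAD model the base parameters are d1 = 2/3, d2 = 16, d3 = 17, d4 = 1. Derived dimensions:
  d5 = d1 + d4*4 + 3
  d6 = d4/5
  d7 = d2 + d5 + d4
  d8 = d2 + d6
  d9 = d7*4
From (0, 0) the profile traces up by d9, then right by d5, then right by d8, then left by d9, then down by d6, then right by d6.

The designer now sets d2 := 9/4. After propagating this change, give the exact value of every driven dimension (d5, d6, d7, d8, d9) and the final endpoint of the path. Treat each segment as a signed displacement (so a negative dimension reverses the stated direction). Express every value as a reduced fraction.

d5 = 23/3
d6 = 1/5
d7 = 131/12
d8 = 49/20
d9 = 131/3
endpoint = (-667/20, 652/15)

Apply edit: d2 := 9/4
  d5 = d1 + d4*4 + 3 = 23/3
  d6 = d4/5 = 1/5
  d7 = d2 + d5 + d4 = 131/12
  d8 = d2 + d6 = 49/20
  d9 = d7*4 = 131/3
Walk from origin (0, 0):
  seg 1: up by d9 = 131/3 → (0, 131/3)
  seg 2: right by d5 = 23/3 → (23/3, 131/3)
  seg 3: right by d8 = 49/20 → (607/60, 131/3)
  seg 4: left by d9 = 131/3 → (-671/20, 131/3)
  seg 5: down by d6 = 1/5 → (-671/20, 652/15)
  seg 6: right by d6 = 1/5 → (-667/20, 652/15)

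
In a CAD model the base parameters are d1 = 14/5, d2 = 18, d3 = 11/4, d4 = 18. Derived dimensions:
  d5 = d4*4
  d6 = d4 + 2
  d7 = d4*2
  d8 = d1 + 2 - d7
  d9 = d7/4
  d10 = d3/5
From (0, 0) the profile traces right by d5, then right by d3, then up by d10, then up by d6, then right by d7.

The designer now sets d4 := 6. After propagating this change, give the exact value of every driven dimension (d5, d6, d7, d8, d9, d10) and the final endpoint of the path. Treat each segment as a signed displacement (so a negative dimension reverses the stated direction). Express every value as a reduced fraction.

d5 = 24
d6 = 8
d7 = 12
d8 = -36/5
d9 = 3
d10 = 11/20
endpoint = (155/4, 171/20)

Apply edit: d4 := 6
  d5 = d4*4 = 24
  d6 = d4 + 2 = 8
  d7 = d4*2 = 12
  d8 = d1 + 2 - d7 = -36/5
  d9 = d7/4 = 3
  d10 = d3/5 = 11/20
Walk from origin (0, 0):
  seg 1: right by d5 = 24 → (24, 0)
  seg 2: right by d3 = 11/4 → (107/4, 0)
  seg 3: up by d10 = 11/20 → (107/4, 11/20)
  seg 4: up by d6 = 8 → (107/4, 171/20)
  seg 5: right by d7 = 12 → (155/4, 171/20)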